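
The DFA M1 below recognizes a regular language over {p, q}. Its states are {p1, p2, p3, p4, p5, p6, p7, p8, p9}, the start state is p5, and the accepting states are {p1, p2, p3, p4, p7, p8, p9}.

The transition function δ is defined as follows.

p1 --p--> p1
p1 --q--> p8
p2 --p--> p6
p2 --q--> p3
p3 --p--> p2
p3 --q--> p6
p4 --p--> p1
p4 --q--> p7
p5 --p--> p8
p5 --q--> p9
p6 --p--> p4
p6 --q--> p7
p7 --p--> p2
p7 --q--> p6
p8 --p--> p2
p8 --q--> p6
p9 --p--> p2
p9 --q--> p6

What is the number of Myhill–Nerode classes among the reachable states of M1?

Initial partition by acceptance: {p1,p2,p3,p4,p7,p8,p9} | {p5,p6}.
Split {p1,p2,p3,p4,p7,p8,p9} by δ(·,p) → {p1,p3,p4,p7,p8,p9} and {p2}.
Refine {p1,p3,p4,p7,p8,p9} on symbol p: members go to different blocks, giving {p3,p7,p8,p9} and {p1,p4}.
Refine {p5,p6} on symbol p: members go to different blocks, giving {p5} and {p6}.
Stable partition: {p3,p7,p8,p9} | {p5} | {p2} | {p1,p4} | {p6} — 5 equivalence classes.

5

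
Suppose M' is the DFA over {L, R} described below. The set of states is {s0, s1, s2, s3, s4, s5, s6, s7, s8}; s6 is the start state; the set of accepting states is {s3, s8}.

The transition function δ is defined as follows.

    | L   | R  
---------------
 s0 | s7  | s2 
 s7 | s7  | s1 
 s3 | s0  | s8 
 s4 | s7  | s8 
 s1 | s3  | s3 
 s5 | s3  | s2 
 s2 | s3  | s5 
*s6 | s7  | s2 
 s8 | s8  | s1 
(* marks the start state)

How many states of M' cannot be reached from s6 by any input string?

BFS from s6 reaches {s0, s1, s2, s3, s5, s6, s7, s8}; the 1 state(s) s4 are never visited.

1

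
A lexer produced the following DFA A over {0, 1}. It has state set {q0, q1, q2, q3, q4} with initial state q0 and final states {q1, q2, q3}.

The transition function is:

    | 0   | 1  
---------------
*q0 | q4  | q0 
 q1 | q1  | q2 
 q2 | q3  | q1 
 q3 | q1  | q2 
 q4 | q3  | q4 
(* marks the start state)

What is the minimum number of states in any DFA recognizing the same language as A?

Start with accepting vs non-accepting: {q1,q2,q3} | {q0,q4}.
Refine {q0,q4} on symbol 0: members go to different blocks, giving {q0} and {q4}.
The partition is now stable with 3 blocks: {q1,q2,q3} | {q0} | {q4}.

3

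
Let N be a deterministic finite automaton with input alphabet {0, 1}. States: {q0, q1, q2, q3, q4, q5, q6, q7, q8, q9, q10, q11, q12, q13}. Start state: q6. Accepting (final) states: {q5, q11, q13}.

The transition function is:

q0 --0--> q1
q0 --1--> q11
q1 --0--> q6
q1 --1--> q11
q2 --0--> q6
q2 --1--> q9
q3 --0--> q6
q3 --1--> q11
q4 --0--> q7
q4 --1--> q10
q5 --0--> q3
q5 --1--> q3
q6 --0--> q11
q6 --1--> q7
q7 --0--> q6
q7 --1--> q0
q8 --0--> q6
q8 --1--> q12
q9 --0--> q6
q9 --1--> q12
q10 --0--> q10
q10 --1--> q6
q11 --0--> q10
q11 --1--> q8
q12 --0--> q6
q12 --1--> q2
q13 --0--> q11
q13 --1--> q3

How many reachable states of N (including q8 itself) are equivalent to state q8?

4

States {q3,q4,q5,q13} cannot be reached from the start state, so discard them.
Start with accepting vs non-accepting: {q11} | {q0,q1,q2,q6,q7,q8,q9,q10,q12}.
Split {q0,q1,q2,q6,q7,q8,q9,q10,q12} by δ(·,0) → {q0,q1,q2,q7,q8,q9,q10,q12} and {q6}.
Refine {q0,q1,q2,q7,q8,q9,q10,q12} on symbol 0: members go to different blocks, giving {q1,q2,q7,q8,q9,q12} and {q0,q10}.
On input 1, block {q1,q2,q7,q8,q9,q12} splits into {q2,q8,q9,q12} and {q1} and {q7}.
On input 0, block {q0,q10} splits into {q0} and {q10}.
No further refinement is possible. Final partition (7 blocks): {q11} | {q2,q8,q9,q12} | {q6} | {q0} | {q1} | {q7} | {q10}.
The equivalence class containing q8 is {q2,q8,q9,q12}, of size 4.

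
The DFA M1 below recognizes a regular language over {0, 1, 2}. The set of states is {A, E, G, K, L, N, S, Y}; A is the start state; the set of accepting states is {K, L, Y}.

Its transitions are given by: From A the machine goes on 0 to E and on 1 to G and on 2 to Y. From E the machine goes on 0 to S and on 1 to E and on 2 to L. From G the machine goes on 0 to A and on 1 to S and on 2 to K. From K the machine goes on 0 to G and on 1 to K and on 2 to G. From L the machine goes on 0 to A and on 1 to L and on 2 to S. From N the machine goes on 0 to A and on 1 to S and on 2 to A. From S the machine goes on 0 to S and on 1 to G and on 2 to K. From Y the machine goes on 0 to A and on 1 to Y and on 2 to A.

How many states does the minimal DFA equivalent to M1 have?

States {N} cannot be reached from the start state, so discard them.
Initial partition by acceptance: {K,L,Y} | {A,E,G,S}.
No further refinement is possible. Final partition (2 blocks): {K,L,Y} | {A,E,G,S}.

2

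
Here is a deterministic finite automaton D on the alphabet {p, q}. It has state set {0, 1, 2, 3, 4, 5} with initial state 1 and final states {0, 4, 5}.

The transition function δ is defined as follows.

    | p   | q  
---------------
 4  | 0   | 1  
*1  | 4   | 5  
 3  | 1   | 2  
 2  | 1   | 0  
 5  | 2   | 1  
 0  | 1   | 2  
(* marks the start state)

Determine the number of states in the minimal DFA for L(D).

States {3} cannot be reached from the start state, so discard them.
P0 = {0,4,5} | {1,2}.
Split {0,4,5} by δ(·,p) → {0,5} and {4}.
Split {1,2} by δ(·,p) → {1} and {2}.
On input p, block {0,5} splits into {0} and {5}.
Stable partition: {0} | {1} | {4} | {2} | {5} — 5 equivalence classes.

5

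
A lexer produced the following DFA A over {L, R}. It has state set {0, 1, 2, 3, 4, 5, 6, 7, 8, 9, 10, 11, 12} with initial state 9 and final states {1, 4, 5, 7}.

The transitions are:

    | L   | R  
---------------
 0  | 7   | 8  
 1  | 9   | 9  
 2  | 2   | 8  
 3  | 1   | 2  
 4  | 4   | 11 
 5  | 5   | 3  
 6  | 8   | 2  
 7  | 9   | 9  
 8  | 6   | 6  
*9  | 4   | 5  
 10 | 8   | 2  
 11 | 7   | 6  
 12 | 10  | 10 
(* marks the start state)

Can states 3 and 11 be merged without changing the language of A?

First remove the unreachable states {0,10,12}; 10 states remain.
P0 = {1,4,5,7} | {2,3,6,8,9,11}.
Refine {1,4,5,7} on symbol L: members go to different blocks, giving {1,7} and {4,5}.
Refine {2,3,6,8,9,11} on symbol L: members go to different blocks, giving {2,6,8} and {3,11} and {9}.
Stable partition: {1,7} | {2,6,8} | {4,5} | {3,11} | {9} — 5 equivalence classes.
3 and 11 lie in the same block of the stable partition, so they are equivalent — no string distinguishes them.

Yes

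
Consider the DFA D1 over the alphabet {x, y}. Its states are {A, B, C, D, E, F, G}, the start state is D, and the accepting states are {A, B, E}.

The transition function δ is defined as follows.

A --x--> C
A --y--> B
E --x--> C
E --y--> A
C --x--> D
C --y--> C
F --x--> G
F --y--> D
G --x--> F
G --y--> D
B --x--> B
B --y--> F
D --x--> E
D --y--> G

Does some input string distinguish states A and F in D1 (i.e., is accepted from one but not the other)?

Yes

Every state is reachable, so we keep all 7.
Start with accepting vs non-accepting: {A,B,E} | {C,D,F,G}.
On input x, block {A,B,E} splits into {A,E} and {B}.
Split {A,E} by δ(·,y) → {A} and {E}.
On input x, block {C,D,F,G} splits into {C,F,G} and {D}.
On input x, block {C,F,G} splits into {F,G} and {C}.
Stable partition: {A} | {F,G} | {B} | {E} | {D} | {C} — 6 equivalence classes.
A and F end up in different blocks, so they are distinguishable. For instance, the string 'ε' is accepted from only A.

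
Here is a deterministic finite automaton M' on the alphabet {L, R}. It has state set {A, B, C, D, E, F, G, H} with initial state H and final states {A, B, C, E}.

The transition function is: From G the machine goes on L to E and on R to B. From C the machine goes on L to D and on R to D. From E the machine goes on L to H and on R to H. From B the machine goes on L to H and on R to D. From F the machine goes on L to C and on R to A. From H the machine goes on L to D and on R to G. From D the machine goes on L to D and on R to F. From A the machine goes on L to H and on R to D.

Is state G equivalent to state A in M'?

Every state is reachable, so we keep all 8.
Start with accepting vs non-accepting: {A,B,C,E} | {D,F,G,H}.
Refine {D,F,G,H} on symbol L: members go to different blocks, giving {D,H} and {F,G}.
No further refinement is possible. Final partition (3 blocks): {A,B,C,E} | {D,H} | {F,G}.
G and A end up in different blocks, so they are distinguishable. For instance, the string 'ε' is accepted from only A.

No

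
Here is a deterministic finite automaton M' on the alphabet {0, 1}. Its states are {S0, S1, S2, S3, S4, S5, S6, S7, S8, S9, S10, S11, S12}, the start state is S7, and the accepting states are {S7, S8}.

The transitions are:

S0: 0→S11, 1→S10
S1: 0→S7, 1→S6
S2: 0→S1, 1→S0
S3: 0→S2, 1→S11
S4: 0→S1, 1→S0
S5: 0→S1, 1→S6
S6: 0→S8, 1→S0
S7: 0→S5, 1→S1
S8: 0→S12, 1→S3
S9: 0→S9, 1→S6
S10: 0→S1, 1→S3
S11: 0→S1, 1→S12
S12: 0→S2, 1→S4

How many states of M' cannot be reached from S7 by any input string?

BFS from S7 reaches {S0, S1, S2, S3, S4, S5, S6, S7, S8, S10, S11, S12}; the 1 state(s) S9 are never visited.

1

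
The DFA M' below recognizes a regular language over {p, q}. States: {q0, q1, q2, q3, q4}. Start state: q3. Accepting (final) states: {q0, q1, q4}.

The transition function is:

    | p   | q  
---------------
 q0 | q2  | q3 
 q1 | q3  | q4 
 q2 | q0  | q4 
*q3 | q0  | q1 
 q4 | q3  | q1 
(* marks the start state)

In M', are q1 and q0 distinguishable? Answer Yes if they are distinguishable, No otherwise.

Yes

All states are reachable from the start state.
Start with accepting vs non-accepting: {q0,q1,q4} | {q2,q3}.
On input q, block {q0,q1,q4} splits into {q1,q4} and {q0}.
The partition is now stable with 3 blocks: {q1,q4} | {q2,q3} | {q0}.
q1 and q0 end up in different blocks, so they are distinguishable. For instance, the string 'q' is accepted from only q1.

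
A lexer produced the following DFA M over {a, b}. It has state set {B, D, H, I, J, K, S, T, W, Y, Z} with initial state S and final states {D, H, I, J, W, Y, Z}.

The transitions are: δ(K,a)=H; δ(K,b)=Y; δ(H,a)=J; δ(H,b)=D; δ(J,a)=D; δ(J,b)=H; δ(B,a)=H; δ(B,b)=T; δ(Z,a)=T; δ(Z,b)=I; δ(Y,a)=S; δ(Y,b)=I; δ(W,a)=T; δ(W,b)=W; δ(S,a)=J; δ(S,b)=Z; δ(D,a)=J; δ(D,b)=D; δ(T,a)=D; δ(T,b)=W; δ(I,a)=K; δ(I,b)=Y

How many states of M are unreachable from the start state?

Starting at S and following transitions, the reachable set is {D, H, I, J, K, S, T, W, Y, Z}. That leaves B unreachable — 1 in total.

1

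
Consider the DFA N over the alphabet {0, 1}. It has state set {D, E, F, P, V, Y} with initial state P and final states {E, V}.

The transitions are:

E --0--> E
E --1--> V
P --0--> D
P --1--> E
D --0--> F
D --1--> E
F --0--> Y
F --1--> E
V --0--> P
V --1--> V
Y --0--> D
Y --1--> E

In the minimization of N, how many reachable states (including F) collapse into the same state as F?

4

P0 = {E,V} | {D,F,P,Y}.
On input 0, block {E,V} splits into {E} and {V}.
No further refinement is possible. Final partition (3 blocks): {E} | {D,F,P,Y} | {V}.
The equivalence class containing F is {D,F,P,Y}, of size 4.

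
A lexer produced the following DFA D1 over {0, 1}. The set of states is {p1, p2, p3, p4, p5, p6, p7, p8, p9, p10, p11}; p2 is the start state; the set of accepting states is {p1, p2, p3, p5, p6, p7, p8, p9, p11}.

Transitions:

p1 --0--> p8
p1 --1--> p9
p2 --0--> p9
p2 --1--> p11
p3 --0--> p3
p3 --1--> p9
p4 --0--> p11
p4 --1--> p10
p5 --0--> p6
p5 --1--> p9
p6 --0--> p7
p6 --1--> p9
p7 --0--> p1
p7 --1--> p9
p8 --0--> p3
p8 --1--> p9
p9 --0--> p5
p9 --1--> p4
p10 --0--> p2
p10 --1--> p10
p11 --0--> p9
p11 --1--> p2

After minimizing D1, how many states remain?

Every state is reachable, so we keep all 11.
Start with accepting vs non-accepting: {p1,p2,p3,p5,p6,p7,p8,p9,p11} | {p4,p10}.
On input 1, block {p1,p2,p3,p5,p6,p7,p8,p9,p11} splits into {p1,p2,p3,p5,p6,p7,p8,p11} and {p9}.
Refine {p1,p2,p3,p5,p6,p7,p8,p11} on symbol 0: members go to different blocks, giving {p1,p3,p5,p6,p7,p8} and {p2,p11}.
No further refinement is possible. Final partition (4 blocks): {p1,p3,p5,p6,p7,p8} | {p4,p10} | {p9} | {p2,p11}.

4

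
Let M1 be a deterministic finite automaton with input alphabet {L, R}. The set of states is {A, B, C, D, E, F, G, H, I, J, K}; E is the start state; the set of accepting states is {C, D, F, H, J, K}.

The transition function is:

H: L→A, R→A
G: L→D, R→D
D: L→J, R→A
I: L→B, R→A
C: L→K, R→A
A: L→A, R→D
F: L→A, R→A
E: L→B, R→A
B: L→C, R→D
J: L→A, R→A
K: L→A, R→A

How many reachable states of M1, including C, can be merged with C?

2

Reachable states from the start: {A,B,C,D,E,J,K}. Unreachable: {F,G,H,I} — drop them.
Initial partition by acceptance: {C,D,J,K} | {A,B,E}.
Refine {C,D,J,K} on symbol L: members go to different blocks, giving {C,D} and {J,K}.
Refine {A,B,E} on symbol L: members go to different blocks, giving {A,E} and {B}.
Refine {A,E} on symbol L: members go to different blocks, giving {A} and {E}.
No further refinement is possible. Final partition (5 blocks): {C,D} | {A} | {J,K} | {B} | {E}.
State C belongs to the block {C,D}, which has 2 states.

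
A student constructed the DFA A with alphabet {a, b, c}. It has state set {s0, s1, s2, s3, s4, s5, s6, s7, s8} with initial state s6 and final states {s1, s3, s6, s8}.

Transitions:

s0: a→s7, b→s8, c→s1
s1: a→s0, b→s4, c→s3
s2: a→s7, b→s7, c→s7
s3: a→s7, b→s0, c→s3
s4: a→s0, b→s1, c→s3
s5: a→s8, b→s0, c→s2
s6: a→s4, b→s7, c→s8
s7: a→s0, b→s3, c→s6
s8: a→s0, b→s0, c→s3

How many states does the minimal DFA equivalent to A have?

2

States {s2,s5} cannot be reached from the start state, so discard them.
Start with accepting vs non-accepting: {s1,s3,s6,s8} | {s0,s4,s7}.
No further refinement is possible. Final partition (2 blocks): {s1,s3,s6,s8} | {s0,s4,s7}.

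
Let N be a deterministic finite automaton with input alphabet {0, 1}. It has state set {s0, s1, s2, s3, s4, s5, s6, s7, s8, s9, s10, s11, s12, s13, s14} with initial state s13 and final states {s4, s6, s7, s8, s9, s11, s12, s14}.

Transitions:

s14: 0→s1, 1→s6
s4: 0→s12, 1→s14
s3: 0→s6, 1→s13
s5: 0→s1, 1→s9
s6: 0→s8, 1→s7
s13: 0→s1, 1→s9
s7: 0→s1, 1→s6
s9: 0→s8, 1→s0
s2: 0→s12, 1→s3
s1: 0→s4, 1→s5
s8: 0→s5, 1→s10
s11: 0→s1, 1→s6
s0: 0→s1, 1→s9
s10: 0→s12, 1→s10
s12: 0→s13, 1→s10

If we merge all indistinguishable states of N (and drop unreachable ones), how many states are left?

First remove the unreachable states {s2,s3,s11}; 12 states remain.
P0 = {s4,s6,s7,s8,s9,s12,s14} | {s0,s1,s5,s10,s13}.
Split {s4,s6,s7,s8,s9,s12,s14} by δ(·,0) → {s7,s8,s12,s14} and {s4,s6,s9}.
On input 1, block {s7,s8,s12,s14} splits into {s7,s14} and {s8,s12}.
Refine {s0,s1,s5,s10,s13} on symbol 0: members go to different blocks, giving {s0,s5,s13} and {s1} and {s10}.
On input 1, block {s4,s6,s9} splits into {s4,s6} and {s9}.
No further refinement is possible. Final partition (7 blocks): {s7,s14} | {s0,s5,s13} | {s4,s6} | {s8,s12} | {s1} | {s10} | {s9}.

7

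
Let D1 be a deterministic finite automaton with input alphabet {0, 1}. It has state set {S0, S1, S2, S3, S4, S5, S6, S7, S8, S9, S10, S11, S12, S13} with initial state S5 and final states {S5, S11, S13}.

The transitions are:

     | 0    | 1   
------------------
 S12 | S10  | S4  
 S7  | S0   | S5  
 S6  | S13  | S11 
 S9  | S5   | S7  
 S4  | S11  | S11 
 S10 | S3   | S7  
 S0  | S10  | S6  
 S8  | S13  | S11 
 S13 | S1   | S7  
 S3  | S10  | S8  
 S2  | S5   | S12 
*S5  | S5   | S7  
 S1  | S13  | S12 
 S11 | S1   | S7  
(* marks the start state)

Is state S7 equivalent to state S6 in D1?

First remove the unreachable states {S2,S9}; 12 states remain.
Initial partition by acceptance: {S5,S11,S13} | {S0,S1,S3,S4,S6,S7,S8,S10,S12}.
Split {S5,S11,S13} by δ(·,0) → {S11,S13} and {S5}.
Refine {S0,S1,S3,S4,S6,S7,S8,S10,S12} on symbol 0: members go to different blocks, giving {S0,S3,S7,S10,S12} and {S1,S4,S6,S8}.
Refine {S0,S3,S7,S10,S12} on symbol 1: members go to different blocks, giving {S0,S3,S12} and {S7} and {S10}.
Refine {S1,S4,S6,S8} on symbol 1: members go to different blocks, giving {S4,S6,S8} and {S1}.
No further refinement is possible. Final partition (7 blocks): {S11,S13} | {S0,S3,S12} | {S5} | {S4,S6,S8} | {S7} | {S10} | {S1}.
S7 and S6 end up in different blocks, so they are distinguishable. For instance, the string '0' is accepted from only S6.

No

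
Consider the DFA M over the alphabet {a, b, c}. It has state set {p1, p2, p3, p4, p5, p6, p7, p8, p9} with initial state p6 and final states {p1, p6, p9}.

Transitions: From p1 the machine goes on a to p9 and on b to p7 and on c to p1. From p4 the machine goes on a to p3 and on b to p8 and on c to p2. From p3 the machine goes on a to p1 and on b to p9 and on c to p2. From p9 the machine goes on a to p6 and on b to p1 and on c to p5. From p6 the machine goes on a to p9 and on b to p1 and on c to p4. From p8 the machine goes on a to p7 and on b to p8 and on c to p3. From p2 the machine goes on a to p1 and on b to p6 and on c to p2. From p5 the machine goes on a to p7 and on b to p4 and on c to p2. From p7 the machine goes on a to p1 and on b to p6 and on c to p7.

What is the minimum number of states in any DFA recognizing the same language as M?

4

P0 = {p1,p6,p9} | {p2,p3,p4,p5,p7,p8}.
Refine {p1,p6,p9} on symbol b: members go to different blocks, giving {p6,p9} and {p1}.
On input a, block {p2,p3,p4,p5,p7,p8} splits into {p2,p3,p7} and {p4,p5,p8}.
The partition is now stable with 4 blocks: {p6,p9} | {p2,p3,p7} | {p1} | {p4,p5,p8}.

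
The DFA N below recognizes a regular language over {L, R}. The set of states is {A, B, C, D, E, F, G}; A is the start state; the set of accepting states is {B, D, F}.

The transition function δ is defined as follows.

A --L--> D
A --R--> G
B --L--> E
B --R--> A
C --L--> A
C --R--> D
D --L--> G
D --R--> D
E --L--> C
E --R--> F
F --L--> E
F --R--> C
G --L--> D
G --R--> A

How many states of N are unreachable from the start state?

No path from A leads to B, C, E, F; the other 3 states are all reachable.

4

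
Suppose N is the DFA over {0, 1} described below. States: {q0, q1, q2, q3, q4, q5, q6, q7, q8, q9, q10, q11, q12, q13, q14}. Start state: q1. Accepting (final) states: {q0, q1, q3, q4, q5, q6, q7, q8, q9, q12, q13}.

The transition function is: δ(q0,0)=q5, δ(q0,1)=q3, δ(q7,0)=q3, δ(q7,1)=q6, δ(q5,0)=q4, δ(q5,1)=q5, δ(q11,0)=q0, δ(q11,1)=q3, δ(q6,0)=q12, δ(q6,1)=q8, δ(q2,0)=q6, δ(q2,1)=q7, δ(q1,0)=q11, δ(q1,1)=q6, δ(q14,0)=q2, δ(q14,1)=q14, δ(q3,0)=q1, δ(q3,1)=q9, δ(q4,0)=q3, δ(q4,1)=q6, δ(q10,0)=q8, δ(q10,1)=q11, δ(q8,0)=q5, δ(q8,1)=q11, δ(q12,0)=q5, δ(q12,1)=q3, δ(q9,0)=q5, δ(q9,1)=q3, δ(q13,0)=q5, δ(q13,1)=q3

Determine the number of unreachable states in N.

5

No path from q1 leads to q2, q7, q10, q13, q14; the other 10 states are all reachable.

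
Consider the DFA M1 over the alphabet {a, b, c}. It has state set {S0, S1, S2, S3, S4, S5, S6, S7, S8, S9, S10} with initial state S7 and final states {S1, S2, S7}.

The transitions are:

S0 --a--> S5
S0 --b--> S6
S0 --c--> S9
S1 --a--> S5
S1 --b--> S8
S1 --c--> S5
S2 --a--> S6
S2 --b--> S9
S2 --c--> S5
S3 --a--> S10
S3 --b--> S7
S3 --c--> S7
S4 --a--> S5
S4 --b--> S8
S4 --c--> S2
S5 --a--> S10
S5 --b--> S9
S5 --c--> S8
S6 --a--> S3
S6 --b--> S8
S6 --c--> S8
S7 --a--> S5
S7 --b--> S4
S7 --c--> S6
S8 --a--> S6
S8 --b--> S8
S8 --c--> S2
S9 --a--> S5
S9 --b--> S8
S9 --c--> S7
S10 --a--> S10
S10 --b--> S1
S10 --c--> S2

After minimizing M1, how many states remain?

4

First remove the unreachable states {S0}; 10 states remain.
Initial partition by acceptance: {S1,S2,S7} | {S3,S4,S5,S6,S8,S9,S10}.
Refine {S3,S4,S5,S6,S8,S9,S10} on symbol b: members go to different blocks, giving {S4,S5,S6,S8,S9} and {S3,S10}.
Split {S4,S5,S6,S8,S9} by δ(·,a) → {S4,S8,S9} and {S5,S6}.
Stable partition: {S1,S2,S7} | {S4,S8,S9} | {S3,S10} | {S5,S6} — 4 equivalence classes.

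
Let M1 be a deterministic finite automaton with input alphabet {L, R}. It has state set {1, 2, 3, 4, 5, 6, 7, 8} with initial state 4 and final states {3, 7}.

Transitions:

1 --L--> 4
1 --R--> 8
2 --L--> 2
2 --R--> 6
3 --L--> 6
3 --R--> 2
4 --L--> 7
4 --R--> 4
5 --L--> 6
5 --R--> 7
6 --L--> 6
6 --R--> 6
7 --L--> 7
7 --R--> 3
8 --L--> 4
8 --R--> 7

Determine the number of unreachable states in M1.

Starting at 4 and following transitions, the reachable set is {2, 3, 4, 6, 7}. That leaves 1, 5, 8 unreachable — 3 in total.

3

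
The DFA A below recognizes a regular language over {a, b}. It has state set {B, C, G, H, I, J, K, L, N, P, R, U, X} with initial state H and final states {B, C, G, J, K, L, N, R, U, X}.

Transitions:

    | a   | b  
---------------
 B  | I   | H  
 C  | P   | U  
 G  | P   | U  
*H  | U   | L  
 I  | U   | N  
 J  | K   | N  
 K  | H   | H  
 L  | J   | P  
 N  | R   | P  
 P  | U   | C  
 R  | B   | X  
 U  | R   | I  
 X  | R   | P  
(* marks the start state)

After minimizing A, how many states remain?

7

First remove the unreachable states {G}; 12 states remain.
Start with accepting vs non-accepting: {B,C,J,K,L,N,R,U,X} | {H,I,P}.
Split {B,C,J,K,L,N,R,U,X} by δ(·,a) → {J,L,N,R,U,X} and {B,C,K}.
Split {J,L,N,R,U,X} by δ(·,a) → {L,N,U,X} and {J,R}.
Split {H,I,P} by δ(·,b) → {H,I} and {P}.
Refine {L,N,U,X} on symbol b: members go to different blocks, giving {L,N,X} and {U}.
Split {B,C,K} by δ(·,a) → {B,K} and {C}.
No further refinement is possible. Final partition (7 blocks): {L,N,X} | {H,I} | {B,K} | {J,R} | {P} | {U} | {C}.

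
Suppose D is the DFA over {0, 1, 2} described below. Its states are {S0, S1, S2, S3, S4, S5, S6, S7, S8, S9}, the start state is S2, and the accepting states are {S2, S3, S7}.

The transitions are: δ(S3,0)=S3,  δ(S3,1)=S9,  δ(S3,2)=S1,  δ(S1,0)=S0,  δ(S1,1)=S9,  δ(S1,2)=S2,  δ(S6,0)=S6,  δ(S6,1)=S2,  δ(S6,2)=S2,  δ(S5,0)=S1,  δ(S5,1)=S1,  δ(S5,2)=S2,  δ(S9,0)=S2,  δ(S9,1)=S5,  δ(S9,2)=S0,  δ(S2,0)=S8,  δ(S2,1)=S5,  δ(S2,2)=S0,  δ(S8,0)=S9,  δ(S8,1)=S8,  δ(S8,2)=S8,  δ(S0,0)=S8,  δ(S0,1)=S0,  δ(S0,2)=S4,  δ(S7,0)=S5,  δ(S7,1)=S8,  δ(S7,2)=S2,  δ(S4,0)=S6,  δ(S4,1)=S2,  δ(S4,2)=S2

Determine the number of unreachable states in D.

BFS from S2 reaches {S0, S1, S2, S4, S5, S6, S8, S9}; the 2 state(s) S3, S7 are never visited.

2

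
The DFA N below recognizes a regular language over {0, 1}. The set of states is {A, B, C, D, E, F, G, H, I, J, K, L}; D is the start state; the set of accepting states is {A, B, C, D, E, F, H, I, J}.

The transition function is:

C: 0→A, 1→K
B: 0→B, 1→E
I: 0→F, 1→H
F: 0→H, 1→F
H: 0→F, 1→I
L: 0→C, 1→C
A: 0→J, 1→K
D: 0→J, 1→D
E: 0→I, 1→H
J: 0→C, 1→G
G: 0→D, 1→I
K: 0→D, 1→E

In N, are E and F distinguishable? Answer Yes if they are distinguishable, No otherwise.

No

Reachable states from the start: {A,C,D,E,F,G,H,I,J,K}. Unreachable: {B,L} — drop them.
Start with accepting vs non-accepting: {A,C,D,E,F,H,I,J} | {G,K}.
Refine {A,C,D,E,F,H,I,J} on symbol 1: members go to different blocks, giving {D,E,F,H,I} and {A,C,J}.
On input 0, block {D,E,F,H,I} splits into {E,F,H,I} and {D}.
No further refinement is possible. Final partition (4 blocks): {E,F,H,I} | {G,K} | {A,C,J} | {D}.
E and F lie in the same block of the stable partition, so they are equivalent — no string distinguishes them.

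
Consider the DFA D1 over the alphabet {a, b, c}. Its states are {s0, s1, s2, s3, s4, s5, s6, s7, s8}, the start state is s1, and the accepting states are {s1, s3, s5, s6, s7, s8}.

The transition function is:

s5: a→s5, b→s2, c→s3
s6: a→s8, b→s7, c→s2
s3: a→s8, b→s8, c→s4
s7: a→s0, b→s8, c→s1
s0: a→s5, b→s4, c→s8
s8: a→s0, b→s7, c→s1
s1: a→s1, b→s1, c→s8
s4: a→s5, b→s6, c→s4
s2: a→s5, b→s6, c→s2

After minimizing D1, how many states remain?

Initial partition by acceptance: {s1,s3,s5,s6,s7,s8} | {s0,s2,s4}.
Split {s1,s3,s5,s6,s7,s8} by δ(·,a) → {s1,s3,s5,s6} and {s7,s8}.
On input a, block {s1,s3,s5,s6} splits into {s1,s5} and {s3,s6}.
Split {s1,s5} by δ(·,b) → {s1} and {s5}.
On input b, block {s0,s2,s4} splits into {s2,s4} and {s0}.
No further refinement is possible. Final partition (6 blocks): {s1} | {s2,s4} | {s7,s8} | {s3,s6} | {s5} | {s0}.

6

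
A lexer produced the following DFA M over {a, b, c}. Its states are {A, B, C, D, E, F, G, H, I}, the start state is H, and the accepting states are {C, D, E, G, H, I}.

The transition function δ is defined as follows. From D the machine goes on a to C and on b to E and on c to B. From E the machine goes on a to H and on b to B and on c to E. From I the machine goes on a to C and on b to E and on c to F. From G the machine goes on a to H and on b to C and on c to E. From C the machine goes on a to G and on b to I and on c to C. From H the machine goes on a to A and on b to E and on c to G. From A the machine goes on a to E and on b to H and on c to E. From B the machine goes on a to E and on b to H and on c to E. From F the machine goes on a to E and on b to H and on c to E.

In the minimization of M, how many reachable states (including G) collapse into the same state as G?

1

Reachable states from the start: {A,B,C,E,F,G,H,I}. Unreachable: {D} — drop them.
Start with accepting vs non-accepting: {C,E,G,H,I} | {A,B,F}.
Split {C,E,G,H,I} by δ(·,a) → {C,E,G,I} and {H}.
On input a, block {C,E,G,I} splits into {C,I} and {E,G}.
Split {C,I} by δ(·,a) → {C} and {I}.
Refine {E,G} on symbol b: members go to different blocks, giving {E} and {G}.
The partition is now stable with 6 blocks: {C} | {A,B,F} | {H} | {E} | {I} | {G}.
The equivalence class containing G is {G}, of size 1.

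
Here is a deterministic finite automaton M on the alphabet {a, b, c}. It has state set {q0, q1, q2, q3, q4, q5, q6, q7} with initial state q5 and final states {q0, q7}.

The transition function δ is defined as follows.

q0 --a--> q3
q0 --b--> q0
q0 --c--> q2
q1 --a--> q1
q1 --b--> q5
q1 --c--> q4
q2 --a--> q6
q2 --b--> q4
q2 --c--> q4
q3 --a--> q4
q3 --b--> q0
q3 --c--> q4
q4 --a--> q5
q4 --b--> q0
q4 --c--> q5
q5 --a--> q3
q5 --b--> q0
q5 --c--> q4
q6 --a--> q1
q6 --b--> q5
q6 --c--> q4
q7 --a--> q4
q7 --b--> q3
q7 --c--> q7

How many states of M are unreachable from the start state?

No path from q5 leads to q7; the other 7 states are all reachable.

1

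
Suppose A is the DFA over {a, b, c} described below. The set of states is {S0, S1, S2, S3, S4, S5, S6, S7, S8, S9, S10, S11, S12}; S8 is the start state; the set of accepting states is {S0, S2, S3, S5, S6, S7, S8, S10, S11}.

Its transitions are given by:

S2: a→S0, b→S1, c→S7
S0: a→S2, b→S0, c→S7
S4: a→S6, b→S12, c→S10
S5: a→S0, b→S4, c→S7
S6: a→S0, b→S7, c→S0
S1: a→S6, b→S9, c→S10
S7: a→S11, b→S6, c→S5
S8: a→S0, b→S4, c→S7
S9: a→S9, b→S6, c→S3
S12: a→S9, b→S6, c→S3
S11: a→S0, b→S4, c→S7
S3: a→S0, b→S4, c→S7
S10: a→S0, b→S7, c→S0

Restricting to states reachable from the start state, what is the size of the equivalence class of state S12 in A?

2

P0 = {S0,S2,S3,S5,S6,S7,S8,S10,S11} | {S1,S4,S9,S12}.
On input b, block {S0,S2,S3,S5,S6,S7,S8,S10,S11} splits into {S2,S3,S5,S8,S11} and {S0,S6,S7,S10}.
Refine {S1,S4,S9,S12} on symbol a: members go to different blocks, giving {S1,S4} and {S9,S12}.
Refine {S0,S6,S7,S10} on symbol a: members go to different blocks, giving {S0,S7} and {S6,S10}.
Split {S0,S7} by δ(·,b) → {S0} and {S7}.
The partition is now stable with 6 blocks: {S2,S3,S5,S8,S11} | {S1,S4} | {S0} | {S9,S12} | {S6,S10} | {S7}.
The equivalence class containing S12 is {S9,S12}, of size 2.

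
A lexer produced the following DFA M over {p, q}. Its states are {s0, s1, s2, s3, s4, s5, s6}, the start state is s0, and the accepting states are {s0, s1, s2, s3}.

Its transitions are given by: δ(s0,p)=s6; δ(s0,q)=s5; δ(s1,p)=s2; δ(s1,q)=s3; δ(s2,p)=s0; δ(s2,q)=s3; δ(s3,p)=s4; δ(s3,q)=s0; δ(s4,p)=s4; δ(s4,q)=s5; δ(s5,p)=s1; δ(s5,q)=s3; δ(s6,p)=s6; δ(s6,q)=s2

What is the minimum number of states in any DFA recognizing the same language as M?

P0 = {s0,s1,s2,s3} | {s4,s5,s6}.
Refine {s0,s1,s2,s3} on symbol p: members go to different blocks, giving {s0,s3} and {s1,s2}.
On input q, block {s0,s3} splits into {s0} and {s3}.
Refine {s4,s5,s6} on symbol p: members go to different blocks, giving {s4,s6} and {s5}.
Refine {s4,s6} on symbol q: members go to different blocks, giving {s4} and {s6}.
On input p, block {s1,s2} splits into {s1} and {s2}.
The partition is now stable with 7 blocks: {s0} | {s4} | {s1} | {s3} | {s5} | {s6} | {s2}.

7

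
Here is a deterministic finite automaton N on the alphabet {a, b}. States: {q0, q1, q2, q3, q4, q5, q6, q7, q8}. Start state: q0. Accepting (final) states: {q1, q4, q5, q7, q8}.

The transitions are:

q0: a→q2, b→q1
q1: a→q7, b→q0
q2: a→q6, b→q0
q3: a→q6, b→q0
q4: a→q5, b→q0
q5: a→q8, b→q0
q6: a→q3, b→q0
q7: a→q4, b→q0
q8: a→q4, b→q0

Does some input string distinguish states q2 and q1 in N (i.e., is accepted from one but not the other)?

All states are reachable from the start state.
Initial partition by acceptance: {q1,q4,q5,q7,q8} | {q0,q2,q3,q6}.
On input b, block {q0,q2,q3,q6} splits into {q2,q3,q6} and {q0}.
The partition is now stable with 3 blocks: {q1,q4,q5,q7,q8} | {q2,q3,q6} | {q0}.
q2 and q1 end up in different blocks, so they are distinguishable. For instance, the string 'ε' is accepted from only q1.

Yes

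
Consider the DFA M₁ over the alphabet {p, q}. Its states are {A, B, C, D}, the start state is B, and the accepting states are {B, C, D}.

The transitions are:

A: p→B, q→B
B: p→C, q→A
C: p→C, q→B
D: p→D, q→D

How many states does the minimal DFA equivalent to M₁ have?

Reachable states from the start: {A,B,C}. Unreachable: {D} — drop them.
Initial partition by acceptance: {B,C} | {A}.
On input q, block {B,C} splits into {B} and {C}.
The partition is now stable with 3 blocks: {B} | {A} | {C}.

3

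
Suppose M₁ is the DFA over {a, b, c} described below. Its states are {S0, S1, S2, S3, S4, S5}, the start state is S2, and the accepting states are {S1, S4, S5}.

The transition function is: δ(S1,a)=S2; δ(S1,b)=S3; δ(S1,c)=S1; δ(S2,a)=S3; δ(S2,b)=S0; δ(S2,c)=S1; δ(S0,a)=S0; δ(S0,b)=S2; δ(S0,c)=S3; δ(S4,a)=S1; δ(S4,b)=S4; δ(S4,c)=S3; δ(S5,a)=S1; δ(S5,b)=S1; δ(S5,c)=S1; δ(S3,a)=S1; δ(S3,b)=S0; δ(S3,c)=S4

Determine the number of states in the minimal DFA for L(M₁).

States {S5} cannot be reached from the start state, so discard them.
Start with accepting vs non-accepting: {S1,S4} | {S0,S2,S3}.
Split {S1,S4} by δ(·,a) → {S1} and {S4}.
On input a, block {S0,S2,S3} splits into {S0,S2} and {S3}.
Split {S0,S2} by δ(·,a) → {S0} and {S2}.
The partition is now stable with 5 blocks: {S1} | {S0} | {S4} | {S3} | {S2}.

5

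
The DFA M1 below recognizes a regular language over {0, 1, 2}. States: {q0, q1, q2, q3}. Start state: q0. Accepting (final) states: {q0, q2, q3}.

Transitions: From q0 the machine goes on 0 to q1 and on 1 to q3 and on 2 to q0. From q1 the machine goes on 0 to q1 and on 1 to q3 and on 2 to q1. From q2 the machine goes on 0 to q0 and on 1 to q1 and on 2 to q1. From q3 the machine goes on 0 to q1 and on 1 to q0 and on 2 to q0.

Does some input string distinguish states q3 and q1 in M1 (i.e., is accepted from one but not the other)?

Yes

States {q2} cannot be reached from the start state, so discard them.
P0 = {q0,q3} | {q1}.
The partition is now stable with 2 blocks: {q0,q3} | {q1}.
q3 and q1 end up in different blocks, so they are distinguishable. For instance, the string 'ε' is accepted from only q3.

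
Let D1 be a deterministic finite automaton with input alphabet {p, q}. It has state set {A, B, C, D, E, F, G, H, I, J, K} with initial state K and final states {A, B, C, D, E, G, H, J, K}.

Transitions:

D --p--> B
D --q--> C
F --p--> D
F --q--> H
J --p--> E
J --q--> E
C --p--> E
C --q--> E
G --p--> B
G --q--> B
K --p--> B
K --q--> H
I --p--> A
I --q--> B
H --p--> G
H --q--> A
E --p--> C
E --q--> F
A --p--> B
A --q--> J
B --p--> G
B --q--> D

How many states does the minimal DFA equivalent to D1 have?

6

Reachable states from the start: {A,B,C,D,E,F,G,H,J,K}. Unreachable: {I} — drop them.
P0 = {A,B,C,D,E,G,H,J,K} | {F}.
On input q, block {A,B,C,D,E,G,H,J,K} splits into {A,B,C,D,G,H,J,K} and {E}.
Refine {A,B,C,D,G,H,J,K} on symbol p: members go to different blocks, giving {A,B,D,G,H,K} and {C,J}.
Split {A,B,D,G,H,K} by δ(·,q) → {B,G,H,K} and {A,D}.
Refine {B,G,H,K} on symbol q: members go to different blocks, giving {B,H} and {G,K}.
Stable partition: {B,H} | {F} | {E} | {C,J} | {A,D} | {G,K} — 6 equivalence classes.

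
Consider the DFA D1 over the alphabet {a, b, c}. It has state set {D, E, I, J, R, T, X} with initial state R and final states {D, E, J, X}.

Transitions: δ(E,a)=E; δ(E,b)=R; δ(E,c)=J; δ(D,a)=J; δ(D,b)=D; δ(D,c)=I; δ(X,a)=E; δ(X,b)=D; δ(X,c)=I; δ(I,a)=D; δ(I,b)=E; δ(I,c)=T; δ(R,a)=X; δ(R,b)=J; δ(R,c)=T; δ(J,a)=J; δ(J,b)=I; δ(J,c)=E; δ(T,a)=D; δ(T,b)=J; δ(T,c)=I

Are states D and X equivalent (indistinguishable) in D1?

P0 = {D,E,J,X} | {I,R,T}.
Split {D,E,J,X} by δ(·,b) → {D,X} and {E,J}.
Stable partition: {D,X} | {I,R,T} | {E,J} — 3 equivalence classes.
D and X lie in the same block of the stable partition, so they are equivalent — no string distinguishes them.

Yes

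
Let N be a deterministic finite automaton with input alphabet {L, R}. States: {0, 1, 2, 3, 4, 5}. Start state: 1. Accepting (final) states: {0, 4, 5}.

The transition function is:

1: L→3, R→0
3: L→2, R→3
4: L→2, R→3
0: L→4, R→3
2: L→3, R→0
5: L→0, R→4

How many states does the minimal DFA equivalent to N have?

States {5} cannot be reached from the start state, so discard them.
Initial partition by acceptance: {0,4} | {1,2,3}.
Refine {0,4} on symbol L: members go to different blocks, giving {0} and {4}.
On input R, block {1,2,3} splits into {1,2} and {3}.
Stable partition: {0} | {1,2} | {4} | {3} — 4 equivalence classes.

4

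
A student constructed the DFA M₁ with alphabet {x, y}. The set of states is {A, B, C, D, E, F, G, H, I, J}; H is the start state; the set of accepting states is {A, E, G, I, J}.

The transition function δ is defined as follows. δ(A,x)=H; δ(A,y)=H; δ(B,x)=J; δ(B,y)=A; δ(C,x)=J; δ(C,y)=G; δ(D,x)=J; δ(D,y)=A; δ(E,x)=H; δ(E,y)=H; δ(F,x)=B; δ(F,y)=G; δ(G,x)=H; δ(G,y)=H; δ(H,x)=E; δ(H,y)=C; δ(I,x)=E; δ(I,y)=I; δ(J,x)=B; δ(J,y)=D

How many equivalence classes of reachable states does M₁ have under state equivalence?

4

States {F,I} cannot be reached from the start state, so discard them.
Initial partition by acceptance: {A,E,G,J} | {B,C,D,H}.
Split {B,C,D,H} by δ(·,y) → {B,C,D} and {H}.
On input x, block {A,E,G,J} splits into {A,E,G} and {J}.
The partition is now stable with 4 blocks: {A,E,G} | {B,C,D} | {H} | {J}.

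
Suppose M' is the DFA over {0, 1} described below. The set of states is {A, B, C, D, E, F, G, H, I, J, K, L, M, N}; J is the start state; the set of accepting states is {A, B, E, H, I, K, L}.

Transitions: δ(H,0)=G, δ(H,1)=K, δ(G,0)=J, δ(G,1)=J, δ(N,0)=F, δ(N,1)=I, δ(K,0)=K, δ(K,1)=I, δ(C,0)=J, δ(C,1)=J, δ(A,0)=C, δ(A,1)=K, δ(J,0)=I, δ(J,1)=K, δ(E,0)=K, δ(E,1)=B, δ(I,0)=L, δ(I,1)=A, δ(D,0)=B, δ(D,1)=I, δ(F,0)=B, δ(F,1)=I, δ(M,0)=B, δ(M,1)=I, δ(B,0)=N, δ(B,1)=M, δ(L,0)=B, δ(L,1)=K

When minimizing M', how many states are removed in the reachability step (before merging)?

4

BFS from J reaches {A, B, C, F, I, J, K, L, M, N}; the 4 state(s) D, E, G, H are never visited.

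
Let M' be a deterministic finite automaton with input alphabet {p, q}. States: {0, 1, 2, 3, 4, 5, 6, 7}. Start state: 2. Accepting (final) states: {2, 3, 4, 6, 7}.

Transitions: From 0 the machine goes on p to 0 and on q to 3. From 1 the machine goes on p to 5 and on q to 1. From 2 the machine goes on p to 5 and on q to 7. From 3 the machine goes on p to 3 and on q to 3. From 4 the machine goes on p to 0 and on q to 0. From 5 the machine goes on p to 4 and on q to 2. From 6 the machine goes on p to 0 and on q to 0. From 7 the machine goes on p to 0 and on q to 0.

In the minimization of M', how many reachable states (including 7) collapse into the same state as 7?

2

States {1,6} cannot be reached from the start state, so discard them.
Initial partition by acceptance: {2,3,4,7} | {0,5}.
On input p, block {2,3,4,7} splits into {2,4,7} and {3}.
Refine {2,4,7} on symbol q: members go to different blocks, giving {4,7} and {2}.
On input p, block {0,5} splits into {0} and {5}.
Stable partition: {4,7} | {0} | {3} | {2} | {5} — 5 equivalence classes.
The equivalence class containing 7 is {4,7}, of size 2.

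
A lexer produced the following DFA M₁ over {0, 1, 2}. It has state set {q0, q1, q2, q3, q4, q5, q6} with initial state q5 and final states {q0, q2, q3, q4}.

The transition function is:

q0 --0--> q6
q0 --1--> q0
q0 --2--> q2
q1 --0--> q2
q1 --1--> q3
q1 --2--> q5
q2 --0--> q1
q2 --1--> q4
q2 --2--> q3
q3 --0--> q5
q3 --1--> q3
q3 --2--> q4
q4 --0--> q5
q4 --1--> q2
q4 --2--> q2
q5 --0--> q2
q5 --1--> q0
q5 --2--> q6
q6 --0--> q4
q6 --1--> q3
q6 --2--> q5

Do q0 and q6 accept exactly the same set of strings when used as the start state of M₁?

No

Every state is reachable, so we keep all 7.
Initial partition by acceptance: {q0,q2,q3,q4} | {q1,q5,q6}.
No further refinement is possible. Final partition (2 blocks): {q0,q2,q3,q4} | {q1,q5,q6}.
q0 and q6 end up in different blocks, so they are distinguishable. For instance, the string 'ε' is accepted from only q0.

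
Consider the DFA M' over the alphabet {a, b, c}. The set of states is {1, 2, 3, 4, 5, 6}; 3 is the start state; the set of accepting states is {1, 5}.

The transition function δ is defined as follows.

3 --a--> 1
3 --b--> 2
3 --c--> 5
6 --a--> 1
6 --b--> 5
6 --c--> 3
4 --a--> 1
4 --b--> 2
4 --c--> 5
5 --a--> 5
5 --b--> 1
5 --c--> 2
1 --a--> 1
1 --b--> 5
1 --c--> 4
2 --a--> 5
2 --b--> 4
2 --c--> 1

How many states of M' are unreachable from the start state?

BFS from 3 reaches {1, 2, 3, 4, 5}; the 1 state(s) 6 are never visited.

1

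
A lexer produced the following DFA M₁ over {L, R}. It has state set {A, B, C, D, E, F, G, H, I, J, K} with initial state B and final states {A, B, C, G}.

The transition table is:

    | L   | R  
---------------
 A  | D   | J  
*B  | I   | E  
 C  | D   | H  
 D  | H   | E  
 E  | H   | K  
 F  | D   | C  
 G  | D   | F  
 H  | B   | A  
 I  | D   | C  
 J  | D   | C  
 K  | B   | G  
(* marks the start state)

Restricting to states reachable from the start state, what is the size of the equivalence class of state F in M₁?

All states are reachable from the start state.
Initial partition by acceptance: {A,B,C,G} | {D,E,F,H,I,J,K}.
Split {D,E,F,H,I,J,K} by δ(·,L) → {D,E,F,I,J} and {H,K}.
Split {A,B,C,G} by δ(·,R) → {A,B,G} and {C}.
Refine {D,E,F,I,J} on symbol L: members go to different blocks, giving {F,I,J} and {D,E}.
On input L, block {A,B,G} splits into {A,G} and {B}.
Split {D,E} by δ(·,R) → {D} and {E}.
The partition is now stable with 7 blocks: {A,G} | {F,I,J} | {H,K} | {C} | {D} | {B} | {E}.
The equivalence class containing F is {F,I,J}, of size 3.

3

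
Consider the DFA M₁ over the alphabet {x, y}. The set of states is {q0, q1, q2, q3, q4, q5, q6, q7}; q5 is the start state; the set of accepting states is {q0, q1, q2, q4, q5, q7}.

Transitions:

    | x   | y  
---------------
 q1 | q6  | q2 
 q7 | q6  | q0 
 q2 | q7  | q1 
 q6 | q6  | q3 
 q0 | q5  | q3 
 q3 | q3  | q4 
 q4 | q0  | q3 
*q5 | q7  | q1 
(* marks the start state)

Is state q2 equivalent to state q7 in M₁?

Start with accepting vs non-accepting: {q0,q1,q2,q4,q5,q7} | {q3,q6}.
Split {q0,q1,q2,q4,q5,q7} by δ(·,x) → {q0,q2,q4,q5} and {q1,q7}.
On input x, block {q0,q2,q4,q5} splits into {q0,q4} and {q2,q5}.
Split {q0,q4} by δ(·,x) → {q0} and {q4}.
Refine {q3,q6} on symbol y: members go to different blocks, giving {q3} and {q6}.
Split {q1,q7} by δ(·,y) → {q1} and {q7}.
Stable partition: {q0} | {q3} | {q1} | {q2,q5} | {q4} | {q6} | {q7} — 7 equivalence classes.
q2 and q7 end up in different blocks, so they are distinguishable. For instance, the string 'x' is accepted from only q2.

No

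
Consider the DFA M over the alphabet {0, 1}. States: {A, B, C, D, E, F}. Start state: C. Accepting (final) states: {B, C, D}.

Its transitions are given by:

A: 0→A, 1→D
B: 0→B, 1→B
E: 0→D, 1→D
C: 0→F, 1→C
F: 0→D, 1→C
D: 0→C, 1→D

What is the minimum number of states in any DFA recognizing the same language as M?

3

Reachable states from the start: {C,D,F}. Unreachable: {A,B,E} — drop them.
Initial partition by acceptance: {C,D} | {F}.
On input 0, block {C,D} splits into {C} and {D}.
No further refinement is possible. Final partition (3 blocks): {C} | {F} | {D}.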